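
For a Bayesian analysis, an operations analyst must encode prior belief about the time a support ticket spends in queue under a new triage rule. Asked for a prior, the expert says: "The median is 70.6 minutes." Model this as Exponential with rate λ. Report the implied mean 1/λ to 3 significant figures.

mean ≈ 102 minutes

Exponential median = ln 2 / λ, so λ = ln 2 / 70.6 = 0.00982.
Mean = 1/λ = 102 minutes.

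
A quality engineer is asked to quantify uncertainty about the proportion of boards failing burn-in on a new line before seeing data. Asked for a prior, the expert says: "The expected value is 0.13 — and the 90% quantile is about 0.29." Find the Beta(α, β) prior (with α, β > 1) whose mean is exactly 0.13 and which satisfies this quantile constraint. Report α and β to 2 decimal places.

α ≈ 1.01, β ≈ 6.79

With mean 0.13 fixed, write α = 0.13s, β = 0.87s where s = α+β.
Need P(θ < 0.29) = 0.9 under Beta(0.13s, 0.87s). Normal approximation: (q−m)/√(m(1−m)/s) ≈ z_{0.9} = 1.28, so s ≈ 0.13·0.87·(1.28)²/(0.29−0.13)² = 7.3.
At s = 7.3: P(θ<0.29) ≈ 0.895. Adjusting to match 0.9 gives s ≈ 7.80.
So α = 0.13·7.80 ≈ 1.01, β = 0.87·7.80 ≈ 6.79.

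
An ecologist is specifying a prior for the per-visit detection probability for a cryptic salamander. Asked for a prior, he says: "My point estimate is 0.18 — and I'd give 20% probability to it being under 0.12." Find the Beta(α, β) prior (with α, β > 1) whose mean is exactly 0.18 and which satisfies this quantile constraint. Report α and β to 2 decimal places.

α ≈ 5.43, β ≈ 24.72

With mean 0.18 fixed, write α = 0.18s, β = 0.82s where s = α+β.
Need P(θ < 0.12) = 0.2 under Beta(0.18s, 0.82s). Normal approximation: (q−m)/√(m(1−m)/s) ≈ z_{0.2} = -0.842, so s ≈ 0.18·0.82·(-0.842)²/(0.12−0.18)² = 29.0.
At s = 29.0: P(θ<0.12) ≈ 0.206. Adjusting to match 0.2 gives s ≈ 30.14.
So α = 0.18·30.14 ≈ 5.43, β = 0.82·30.14 ≈ 24.72.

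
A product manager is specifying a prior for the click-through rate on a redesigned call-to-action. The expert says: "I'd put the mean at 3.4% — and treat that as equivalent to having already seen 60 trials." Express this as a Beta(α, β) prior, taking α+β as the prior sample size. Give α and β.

Under the effective-sample-size interpretation, Beta(α, β) has prior mean α/(α+β) and prior sample size α+β.
So α+β = 60 and α/(α+β) = 0.034, giving α = 0.034·60 = 2.04 and β = 60 − 2.04 = 57.96.

α = 2.04, β = 57.96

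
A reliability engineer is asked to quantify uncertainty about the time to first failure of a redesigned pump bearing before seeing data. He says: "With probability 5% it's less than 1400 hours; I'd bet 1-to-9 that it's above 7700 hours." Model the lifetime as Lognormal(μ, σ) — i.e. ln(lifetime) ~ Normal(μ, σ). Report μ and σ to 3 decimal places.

If T ~ Lognormal(μ,σ) then ln T ~ Normal(μ,σ), so the p-quantile of ln T is μ + z_p·σ.
ln(1400) = 7.244 and ln(7700) = 8.949; z_{0.05} = -1.645, z_{0.9} = 1.282.
σ = (8.949 − 7.244)/(1.282 − (-1.645)) = 0.583.
μ = 7.244 − (-1.645)·0.583 = 8.202.

μ ≈ 8.202, σ ≈ 0.583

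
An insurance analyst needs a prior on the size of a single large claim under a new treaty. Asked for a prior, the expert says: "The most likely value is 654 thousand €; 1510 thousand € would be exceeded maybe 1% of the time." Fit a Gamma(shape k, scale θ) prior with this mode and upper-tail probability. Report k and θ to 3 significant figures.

Gamma(k,θ) with k>1 has mode (k−1)θ, so θ = 654/(k−1).
Need P(X < 1510) = 0.99 with θ tied to k this way. Start at k = 2, θ = 654: P(X<1510) ≈ 0.671.
Too low — raise k to concentrate. Iterating converges to k ≈ 7.82.
Then θ = 654/(7.82−1) ≈ 95.9.

k ≈ 7.82, θ ≈ 95.9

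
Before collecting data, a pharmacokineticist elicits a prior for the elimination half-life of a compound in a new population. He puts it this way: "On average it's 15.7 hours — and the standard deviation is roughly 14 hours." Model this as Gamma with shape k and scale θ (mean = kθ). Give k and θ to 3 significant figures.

For Gamma(k, scale θ): mean = kθ, variance = kθ², so CV = 1/√k.
CV = SD/mean = 14/15.7 = 0.8917, hence k = 1/CV² = 1.26.
Then θ = mean/k = 15.7/1.26 = 12.5.

k ≈ 1.26, θ ≈ 12.5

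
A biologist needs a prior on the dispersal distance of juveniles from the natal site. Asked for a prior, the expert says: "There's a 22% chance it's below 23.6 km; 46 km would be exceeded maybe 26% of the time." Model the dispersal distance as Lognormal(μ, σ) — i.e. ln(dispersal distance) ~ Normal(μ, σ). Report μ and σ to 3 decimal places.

If T ~ Lognormal(μ,σ) then ln T ~ Normal(μ,σ), so the p-quantile of ln T is μ + z_p·σ.
ln(23.6) = 3.161 and ln(46) = 3.829; z_{0.22} = -0.7722, z_{0.74} = 0.6433.
σ = (3.829 − 3.161)/(0.6433 − (-0.7722)) = 0.471.
μ = 3.161 − (-0.7722)·0.471 = 3.525.

μ ≈ 3.525, σ ≈ 0.471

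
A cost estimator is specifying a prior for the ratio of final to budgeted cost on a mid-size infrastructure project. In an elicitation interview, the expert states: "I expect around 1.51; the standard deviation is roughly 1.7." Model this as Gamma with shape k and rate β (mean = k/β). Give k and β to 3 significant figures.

k ≈ 0.789, β ≈ 0.522

For Gamma(k, rate β): mean = k/β, variance = k/β², so CV = 1/√k.
CV = SD/mean = 1.7/1.51 = 1.126, hence k = 1/CV² = 0.789.
Then β = k/mean = 0.789/1.51 = 0.522.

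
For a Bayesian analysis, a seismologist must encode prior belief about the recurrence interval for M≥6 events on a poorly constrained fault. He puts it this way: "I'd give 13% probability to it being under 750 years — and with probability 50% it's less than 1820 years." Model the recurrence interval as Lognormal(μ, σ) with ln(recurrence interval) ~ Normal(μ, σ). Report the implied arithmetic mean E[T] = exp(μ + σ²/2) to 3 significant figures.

E[T] ≈ 2480 years

If T ~ Lognormal(μ,σ) then ln T ~ Normal(μ,σ), so the p-quantile of ln T is μ + z_p·σ.
ln(750) = 6.62 and ln(1820) = 7.507; z_{0.13} = -1.126, z_{0.5} = 0.
σ = (7.507 − 6.62)/(0 − (-1.126)) = 0.787.
μ = 6.62 − (-1.126)·0.787 = 7.507.
E[T] = exp(μ + σ²/2) = exp(7.507 + 0.3097) = 2480 years.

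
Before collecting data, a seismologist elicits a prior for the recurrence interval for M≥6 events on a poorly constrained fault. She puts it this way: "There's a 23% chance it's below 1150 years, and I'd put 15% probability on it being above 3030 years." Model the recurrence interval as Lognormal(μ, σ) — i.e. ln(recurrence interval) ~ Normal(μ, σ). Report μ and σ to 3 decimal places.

μ ≈ 7.451, σ ≈ 0.546

If T ~ Lognormal(μ,σ) then ln T ~ Normal(μ,σ), so the p-quantile of ln T is μ + z_p·σ.
ln(1150) = 7.048 and ln(3030) = 8.016; z_{0.23} = -0.7388, z_{0.85} = 1.036.
σ = (8.016 − 7.048)/(1.036 − (-0.7388)) = 0.546.
μ = 7.048 − (-0.7388)·0.546 = 7.451.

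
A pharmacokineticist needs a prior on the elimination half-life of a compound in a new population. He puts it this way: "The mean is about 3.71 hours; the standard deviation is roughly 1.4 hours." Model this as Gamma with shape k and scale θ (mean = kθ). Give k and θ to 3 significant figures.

k ≈ 7.02, θ ≈ 0.528

For Gamma(k, scale θ): mean = kθ, variance = kθ², so CV = 1/√k.
CV = SD/mean = 1.4/3.71 = 0.3774, hence k = 1/CV² = 7.02.
Then θ = mean/k = 3.71/7.02 = 0.528.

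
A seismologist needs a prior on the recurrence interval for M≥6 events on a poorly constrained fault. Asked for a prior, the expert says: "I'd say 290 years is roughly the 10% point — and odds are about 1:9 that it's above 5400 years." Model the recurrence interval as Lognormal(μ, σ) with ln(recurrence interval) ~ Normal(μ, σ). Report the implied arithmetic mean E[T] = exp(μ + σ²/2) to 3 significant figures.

If T ~ Lognormal(μ,σ) then ln T ~ Normal(μ,σ), so the p-quantile of ln T is μ + z_p·σ.
ln(290) = 5.67 and ln(5400) = 8.594; z_{0.1} = -1.282, z_{0.9} = 1.282.
σ = (8.594 − 5.67)/(1.282 − (-1.282)) = 1.141.
μ = 5.67 − (-1.282)·1.141 = 7.132.
E[T] = exp(μ + σ²/2) = exp(7.132 + 0.6508) = 2400 years.

E[T] ≈ 2400 years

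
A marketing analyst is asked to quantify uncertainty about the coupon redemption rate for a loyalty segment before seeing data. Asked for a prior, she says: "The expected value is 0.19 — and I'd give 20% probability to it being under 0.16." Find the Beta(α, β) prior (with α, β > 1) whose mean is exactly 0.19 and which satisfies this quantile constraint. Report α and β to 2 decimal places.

With mean 0.19 fixed, write α = 0.19s, β = 0.81s where s = α+β.
Need P(θ < 0.16) = 0.2 under Beta(0.19s, 0.81s). Normal approximation: (q−m)/√(m(1−m)/s) ≈ z_{0.2} = -0.842, so s ≈ 0.19·0.81·(-0.842)²/(0.16−0.19)² = 121.1.
At s = 121.1: P(θ<0.16) ≈ 0.203. Adjusting to match 0.2 gives s ≈ 124.34.
So α = 0.19·124.34 ≈ 23.63, β = 0.81·124.34 ≈ 100.72.

α ≈ 23.63, β ≈ 100.72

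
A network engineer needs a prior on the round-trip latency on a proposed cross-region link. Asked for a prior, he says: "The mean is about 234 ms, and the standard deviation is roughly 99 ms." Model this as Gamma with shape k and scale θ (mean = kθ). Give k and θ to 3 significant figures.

k ≈ 5.59, θ ≈ 41.9

For Gamma(k, scale θ): mean = kθ, variance = kθ², so CV = 1/√k.
CV = SD/mean = 99/234 = 0.4231, hence k = 1/CV² = 5.59.
Then θ = mean/k = 234/5.59 = 41.9.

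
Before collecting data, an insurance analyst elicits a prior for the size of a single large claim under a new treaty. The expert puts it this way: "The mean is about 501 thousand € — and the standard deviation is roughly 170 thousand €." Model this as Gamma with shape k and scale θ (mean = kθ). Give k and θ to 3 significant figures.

For Gamma(k, scale θ): mean = kθ, variance = kθ², so CV = 1/√k.
CV = SD/mean = 170/501 = 0.3393, hence k = 1/CV² = 8.69.
Then θ = mean/k = 501/8.69 = 57.7.

k ≈ 8.69, θ ≈ 57.7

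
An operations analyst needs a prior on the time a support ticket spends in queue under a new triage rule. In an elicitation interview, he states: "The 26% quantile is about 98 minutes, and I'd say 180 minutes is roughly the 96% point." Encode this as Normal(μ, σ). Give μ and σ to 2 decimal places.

For Normal(μ,σ), the p-quantile is μ + z_p·σ. Here z_{0.26} = -0.6433, z_{0.96} = 1.751.
So 98 = μ − 0.6433σ and 180 = μ + 1.751σ.
Subtracting: σ = (180 − 98)/(1.751 − (-0.6433)) = 34.25.
Then μ = 98 − (-0.6433)·34.25 = 120.04.

μ = 120.04, σ = 34.25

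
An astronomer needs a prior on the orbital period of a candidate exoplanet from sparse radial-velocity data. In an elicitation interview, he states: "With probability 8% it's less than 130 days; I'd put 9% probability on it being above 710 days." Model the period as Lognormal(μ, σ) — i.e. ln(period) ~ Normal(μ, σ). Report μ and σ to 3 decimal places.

μ ≈ 5.736, σ ≈ 0.618

If T ~ Lognormal(μ,σ) then ln T ~ Normal(μ,σ), so the p-quantile of ln T is μ + z_p·σ.
ln(130) = 4.868 and ln(710) = 6.565; z_{0.08} = -1.405, z_{0.91} = 1.341.
σ = (6.565 − 4.868)/(1.341 − (-1.405)) = 0.618.
μ = 4.868 − (-1.405)·0.618 = 5.736.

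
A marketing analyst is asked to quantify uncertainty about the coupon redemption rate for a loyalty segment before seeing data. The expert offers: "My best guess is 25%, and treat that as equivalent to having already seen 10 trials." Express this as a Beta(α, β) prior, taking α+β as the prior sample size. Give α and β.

Under the effective-sample-size interpretation, Beta(α, β) has prior mean α/(α+β) and prior sample size α+β.
So α+β = 10 and α/(α+β) = 0.25, giving α = 0.25·10 = 2.5 and β = 10 − 2.5 = 7.5.

α = 2.5, β = 7.5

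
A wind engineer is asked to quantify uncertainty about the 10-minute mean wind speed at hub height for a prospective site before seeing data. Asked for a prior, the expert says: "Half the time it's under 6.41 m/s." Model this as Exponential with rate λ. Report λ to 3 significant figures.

Exponential median = ln 2 / λ, so λ = ln 2 / 6.41 = 0.108.

λ ≈ 0.108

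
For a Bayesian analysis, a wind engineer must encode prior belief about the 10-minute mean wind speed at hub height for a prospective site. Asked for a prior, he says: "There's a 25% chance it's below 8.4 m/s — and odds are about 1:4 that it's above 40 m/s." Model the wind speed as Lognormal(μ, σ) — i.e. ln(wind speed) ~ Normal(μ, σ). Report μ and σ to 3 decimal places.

If T ~ Lognormal(μ,σ) then ln T ~ Normal(μ,σ), so the p-quantile of ln T is μ + z_p·σ.
ln(8.4) = 2.128 and ln(40) = 3.689; z_{0.25} = -0.6745, z_{0.8} = 0.8416.
σ = (3.689 − 2.128)/(0.8416 − (-0.6745)) = 1.029.
μ = 2.128 − (-0.6745)·1.029 = 2.823.

μ ≈ 2.823, σ ≈ 1.029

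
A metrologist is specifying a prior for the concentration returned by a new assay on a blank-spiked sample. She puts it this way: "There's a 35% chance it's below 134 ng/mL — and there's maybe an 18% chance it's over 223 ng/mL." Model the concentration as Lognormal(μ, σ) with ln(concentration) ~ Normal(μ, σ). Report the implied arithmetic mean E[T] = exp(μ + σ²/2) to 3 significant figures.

If T ~ Lognormal(μ,σ) then ln T ~ Normal(μ,σ), so the p-quantile of ln T is μ + z_p·σ.
ln(134) = 4.898 and ln(223) = 5.407; z_{0.35} = -0.3853, z_{0.82} = 0.9154.
σ = (5.407 − 4.898)/(0.9154 − (-0.3853)) = 0.392.
μ = 4.898 − (-0.3853)·0.392 = 5.049.
E[T] = exp(μ + σ²/2) = exp(5.049 + 0.0767) = 168 ng/mL.

E[T] ≈ 168 ng/mL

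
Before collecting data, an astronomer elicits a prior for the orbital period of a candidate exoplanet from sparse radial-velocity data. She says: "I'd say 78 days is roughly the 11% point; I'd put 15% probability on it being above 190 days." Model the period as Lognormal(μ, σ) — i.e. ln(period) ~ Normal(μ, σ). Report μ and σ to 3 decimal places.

If T ~ Lognormal(μ,σ) then ln T ~ Normal(μ,σ), so the p-quantile of ln T is μ + z_p·σ.
ln(78) = 4.357 and ln(190) = 5.247; z_{0.11} = -1.227, z_{0.85} = 1.036.
σ = (5.247 − 4.357)/(1.036 − (-1.227)) = 0.393.
μ = 4.357 − (-1.227)·0.393 = 4.839.

μ ≈ 4.839, σ ≈ 0.393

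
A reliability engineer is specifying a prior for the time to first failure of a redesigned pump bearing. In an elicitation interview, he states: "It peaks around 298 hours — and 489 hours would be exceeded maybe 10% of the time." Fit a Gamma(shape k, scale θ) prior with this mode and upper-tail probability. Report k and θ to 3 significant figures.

Gamma(k,θ) with k>1 has mode (k−1)θ, so θ = 298/(k−1).
Need P(X < 489) = 0.9 with θ tied to k this way. Start at k = 2, θ = 298: P(X<489) ≈ 0.488.
Too low — raise k to concentrate. Iterating converges to k ≈ 8.69.
Then θ = 298/(8.69−1) ≈ 38.8.

k ≈ 8.69, θ ≈ 38.8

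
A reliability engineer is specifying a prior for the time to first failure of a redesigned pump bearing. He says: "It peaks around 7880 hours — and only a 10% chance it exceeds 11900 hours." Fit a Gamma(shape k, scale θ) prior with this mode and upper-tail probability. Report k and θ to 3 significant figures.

Gamma(k,θ) with k>1 has mode (k−1)θ, so θ = 7880/(k−1).
Need P(X < 11900) = 0.9 with θ tied to k this way. Start at k = 2, θ = 7880: P(X<11900) ≈ 0.446.
Too low — raise k to concentrate. Iterating converges to k ≈ 12.
Then θ = 7880/(12−1) ≈ 719.

k ≈ 12, θ ≈ 719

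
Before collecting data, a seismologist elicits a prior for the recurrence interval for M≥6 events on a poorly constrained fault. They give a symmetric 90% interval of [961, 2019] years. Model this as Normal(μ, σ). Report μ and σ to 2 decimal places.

A symmetric 90% interval runs μ ± z·σ with z = 1.645.
Half-width = 529, so σ = 529/1.645 = 321.61.
μ is the interval midpoint, 1490.00.

μ = 1490.00, σ = 321.61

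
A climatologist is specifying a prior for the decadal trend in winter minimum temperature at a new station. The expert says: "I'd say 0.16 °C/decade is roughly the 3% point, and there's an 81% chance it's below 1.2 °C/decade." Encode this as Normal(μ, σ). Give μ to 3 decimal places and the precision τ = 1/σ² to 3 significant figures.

μ = 0.869, τ = 7.04

For Normal(μ,σ), the p-quantile is μ + z_p·σ. Here z_{0.03} = -1.881, z_{0.81} = 0.8779.
So 0.16 = μ − 1.881σ and 1.2 = μ + 0.8779σ.
Subtracting: σ = (1.2 − 0.16)/(0.8779 − (-1.881)) = 0.377.
Then μ = 0.16 − (-1.881)·0.377 = 0.869.
Precision τ = 1/σ² = 1/0.377² = 7.04.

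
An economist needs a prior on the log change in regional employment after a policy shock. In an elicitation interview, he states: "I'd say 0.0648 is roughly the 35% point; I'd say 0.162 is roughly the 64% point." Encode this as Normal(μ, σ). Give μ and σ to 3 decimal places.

μ = 0.115, σ = 0.131

For Normal(μ,σ), the p-quantile is μ + z_p·σ. Here z_{0.35} = -0.3853, z_{0.64} = 0.3585.
So 0.0648 = μ − 0.3853σ and 0.162 = μ + 0.3585σ.
Subtracting: σ = (0.162 − 0.0648)/(0.3585 − (-0.3853)) = 0.131.
Then μ = 0.0648 − (-0.3853)·0.131 = 0.115.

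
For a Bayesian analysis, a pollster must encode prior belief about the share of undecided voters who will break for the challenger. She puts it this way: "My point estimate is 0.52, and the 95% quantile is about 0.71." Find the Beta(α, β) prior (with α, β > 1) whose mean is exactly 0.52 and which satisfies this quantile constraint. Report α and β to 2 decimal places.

With mean 0.52 fixed, write α = 0.52s, β = 0.48s where s = α+β.
Need P(θ < 0.71) = 0.95 under Beta(0.52s, 0.48s). Normal approximation: (q−m)/√(m(1−m)/s) ≈ z_{0.95} = 1.64, so s ≈ 0.52·0.48·(1.64)²/(0.71−0.52)² = 18.7.
At s = 18.7: P(θ<0.71) ≈ 0.955. Adjusting to match 0.95 gives s ≈ 17.54.
So α = 0.52·17.54 ≈ 9.12, β = 0.48·17.54 ≈ 8.42.

α ≈ 9.12, β ≈ 8.42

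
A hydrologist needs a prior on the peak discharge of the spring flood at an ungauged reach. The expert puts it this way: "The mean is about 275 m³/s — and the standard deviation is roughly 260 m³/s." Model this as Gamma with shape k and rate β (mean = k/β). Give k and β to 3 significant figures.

For Gamma(k, rate β): mean = k/β, variance = k/β², so CV = 1/√k.
CV = SD/mean = 260/275 = 0.9455, hence k = 1/CV² = 1.12.
Then β = k/mean = 1.12/275 = 0.00407.

k ≈ 1.12, β ≈ 0.00407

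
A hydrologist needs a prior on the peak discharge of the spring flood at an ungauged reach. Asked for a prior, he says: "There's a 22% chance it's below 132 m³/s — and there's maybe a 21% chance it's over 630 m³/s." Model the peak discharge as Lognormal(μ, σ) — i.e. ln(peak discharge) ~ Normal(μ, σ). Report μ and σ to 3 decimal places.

μ ≈ 5.647, σ ≈ 0.990

If T ~ Lognormal(μ,σ) then ln T ~ Normal(μ,σ), so the p-quantile of ln T is μ + z_p·σ.
ln(132) = 4.883 and ln(630) = 6.446; z_{0.22} = -0.7722, z_{0.79} = 0.8064.
σ = (6.446 − 4.883)/(0.8064 − (-0.7722)) = 0.990.
μ = 4.883 − (-0.7722)·0.990 = 5.647.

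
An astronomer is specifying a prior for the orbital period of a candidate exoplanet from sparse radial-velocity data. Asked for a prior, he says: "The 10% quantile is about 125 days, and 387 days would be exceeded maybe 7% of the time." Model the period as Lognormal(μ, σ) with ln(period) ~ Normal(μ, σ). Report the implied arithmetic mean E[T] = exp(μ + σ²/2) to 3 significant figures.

E[T] ≈ 230 days

If T ~ Lognormal(μ,σ) then ln T ~ Normal(μ,σ), so the p-quantile of ln T is μ + z_p·σ.
ln(125) = 4.828 and ln(387) = 5.958; z_{0.1} = -1.282, z_{0.93} = 1.476.
σ = (5.958 − 4.828)/(1.476 − (-1.282)) = 0.410.
μ = 4.828 − (-1.282)·0.410 = 5.354.
E[T] = exp(μ + σ²/2) = exp(5.354 + 0.0840) = 230 days.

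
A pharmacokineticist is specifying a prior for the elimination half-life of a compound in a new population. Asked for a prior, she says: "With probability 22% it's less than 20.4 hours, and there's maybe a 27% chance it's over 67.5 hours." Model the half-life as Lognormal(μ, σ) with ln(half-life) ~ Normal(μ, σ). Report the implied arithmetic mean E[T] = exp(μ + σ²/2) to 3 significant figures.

E[T] ≈ 57.7 hours

If T ~ Lognormal(μ,σ) then ln T ~ Normal(μ,σ), so the p-quantile of ln T is μ + z_p·σ.
ln(20.4) = 3.016 and ln(67.5) = 4.212; z_{0.22} = -0.7722, z_{0.73} = 0.6128.
σ = (4.212 − 3.016)/(0.6128 − (-0.7722)) = 0.864.
μ = 3.016 − (-0.7722)·0.864 = 3.683.
E[T] = exp(μ + σ²/2) = exp(3.683 + 0.3732) = 57.7 hours.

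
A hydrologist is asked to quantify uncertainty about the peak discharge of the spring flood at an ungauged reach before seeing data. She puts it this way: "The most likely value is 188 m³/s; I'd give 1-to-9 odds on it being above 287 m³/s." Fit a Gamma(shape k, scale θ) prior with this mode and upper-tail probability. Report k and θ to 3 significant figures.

k ≈ 11.4, θ ≈ 18

Gamma(k,θ) with k>1 has mode (k−1)θ, so θ = 188/(k−1).
Need P(X < 287) = 0.9 with θ tied to k this way. Start at k = 2, θ = 188: P(X<287) ≈ 0.451.
Too low — raise k to concentrate. Iterating converges to k ≈ 11.4.
Then θ = 188/(11.4−1) ≈ 18.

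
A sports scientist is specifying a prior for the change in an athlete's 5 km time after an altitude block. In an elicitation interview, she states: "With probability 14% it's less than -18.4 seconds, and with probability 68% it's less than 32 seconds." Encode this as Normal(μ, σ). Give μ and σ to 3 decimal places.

μ = 16.773, σ = 32.558

The p-quantile of Normal(μ,σ) is μ + z_p·σ, with z_{0.14} = -1.08 and z_{0.68} = 0.4677.
Eliminate σ: μ = (z₂·x₁ − z₁·x₂)/(z₂ − z₁) = (0.4677·-18.4 − (-1.08)·32)/1.548 = 16.773.
Then σ = (x₂ − x₁)/(z₂ − z₁) = (32 − -18.4)/1.548 = 32.558.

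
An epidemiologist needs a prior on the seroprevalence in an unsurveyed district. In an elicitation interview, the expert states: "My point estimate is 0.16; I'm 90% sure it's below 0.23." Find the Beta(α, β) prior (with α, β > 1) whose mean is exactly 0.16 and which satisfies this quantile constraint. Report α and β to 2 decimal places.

α ≈ 7.67, β ≈ 40.29

With mean 0.16 fixed, write α = 0.16s, β = 0.84s where s = α+β.
Need P(θ < 0.23) = 0.9 under Beta(0.16s, 0.84s). Normal approximation: (q−m)/√(m(1−m)/s) ≈ z_{0.9} = 1.28, so s ≈ 0.16·0.84·(1.28)²/(0.23−0.16)² = 45.0.
At s = 45.0: P(θ<0.23) ≈ 0.894. Adjusting to match 0.9 gives s ≈ 47.97.
So α = 0.16·47.97 ≈ 7.67, β = 0.84·47.97 ≈ 40.29.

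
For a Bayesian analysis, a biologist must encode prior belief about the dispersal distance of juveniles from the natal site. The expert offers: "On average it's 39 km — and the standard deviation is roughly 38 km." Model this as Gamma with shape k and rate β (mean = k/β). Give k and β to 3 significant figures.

For Gamma(k, rate β): mean = k/β, variance = k/β², so CV = 1/√k.
CV = SD/mean = 38/39 = 0.9744, hence k = 1/CV² = 1.05.
Then β = k/mean = 1.05/39 = 0.027.

k ≈ 1.05, β ≈ 0.027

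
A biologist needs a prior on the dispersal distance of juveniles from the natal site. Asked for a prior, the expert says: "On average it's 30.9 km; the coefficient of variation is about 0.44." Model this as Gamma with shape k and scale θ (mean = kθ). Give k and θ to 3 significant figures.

For Gamma(k, scale θ): mean = kθ, variance = kθ², so CV = 1/√k.
CV = 0.44, hence k = 1/CV² = 5.17.
Then θ = mean/k = 30.9/5.17 = 5.98.

k ≈ 5.17, θ ≈ 5.98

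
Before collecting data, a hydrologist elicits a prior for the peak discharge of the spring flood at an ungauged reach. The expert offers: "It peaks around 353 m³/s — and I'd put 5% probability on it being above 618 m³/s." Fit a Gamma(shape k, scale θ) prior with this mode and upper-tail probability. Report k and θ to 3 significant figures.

k ≈ 9.89, θ ≈ 39.7

Gamma(k,θ) with k>1 has mode (k−1)θ, so θ = 353/(k−1).
Need P(X < 618) = 0.95 with θ tied to k this way. Start at k = 2, θ = 353: P(X<618) ≈ 0.522.
Too low — raise k to concentrate. Iterating converges to k ≈ 9.89.
Then θ = 353/(9.89−1) ≈ 39.7.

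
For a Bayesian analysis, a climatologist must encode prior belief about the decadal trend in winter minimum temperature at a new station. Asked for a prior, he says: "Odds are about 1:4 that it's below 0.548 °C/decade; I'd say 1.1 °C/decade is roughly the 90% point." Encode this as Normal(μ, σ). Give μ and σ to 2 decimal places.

The p-quantile of Normal(μ,σ) is μ + z_p·σ, with z_{0.2} = -0.8416 and z_{0.9} = 1.282.
Eliminate σ: μ = (z₂·x₁ − z₁·x₂)/(z₂ − z₁) = (1.282·0.548 − (-0.8416)·1.1)/2.123 = 0.77.
Then σ = (x₂ − x₁)/(z₂ − z₁) = (1.1 − 0.548)/2.123 = 0.26.

μ = 0.77, σ = 0.26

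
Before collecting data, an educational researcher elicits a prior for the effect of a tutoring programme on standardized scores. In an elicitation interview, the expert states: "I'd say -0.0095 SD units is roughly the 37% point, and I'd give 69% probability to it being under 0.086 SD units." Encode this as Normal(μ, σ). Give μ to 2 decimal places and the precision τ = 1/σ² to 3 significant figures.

The p-quantile of Normal(μ,σ) is μ + z_p·σ, with z_{0.37} = -0.3319 and z_{0.69} = 0.4959.
Eliminate σ: μ = (z₂·x₁ − z₁·x₂)/(z₂ − z₁) = (0.4959·-0.0095 − (-0.3319)·0.086)/0.8277 = 0.03.
Then σ = (x₂ − x₁)/(z₂ − z₁) = (0.086 − -0.0095)/0.8277 = 0.12.
Precision τ = 1/σ² = 1/0.1154² = 75.1.

μ = 0.03, τ = 75.1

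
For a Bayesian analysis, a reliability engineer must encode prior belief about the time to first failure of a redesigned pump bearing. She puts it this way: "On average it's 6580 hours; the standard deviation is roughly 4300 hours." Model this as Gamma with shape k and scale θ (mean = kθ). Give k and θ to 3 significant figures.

k ≈ 2.34, θ ≈ 2810

For Gamma(k, scale θ): mean = kθ, variance = kθ², so CV = 1/√k.
CV = SD/mean = 4300/6580 = 0.6535, hence k = 1/CV² = 2.34.
Then θ = mean/k = 6580/2.34 = 2810.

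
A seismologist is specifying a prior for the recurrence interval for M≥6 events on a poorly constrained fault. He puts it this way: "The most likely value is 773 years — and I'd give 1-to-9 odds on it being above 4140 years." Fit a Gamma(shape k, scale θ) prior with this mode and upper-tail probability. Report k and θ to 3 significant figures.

Gamma(k,θ) with k>1 has mode (k−1)θ, so θ = 773/(k−1).
Need P(X < 4140) = 0.9 with θ tied to k this way. Start at k = 2, θ = 773: P(X<4140) ≈ 0.970.
Too high — lower k to spread out. Iterating converges to k ≈ 1.62.
Then θ = 773/(1.62−1) ≈ 1250.

k ≈ 1.62, θ ≈ 1250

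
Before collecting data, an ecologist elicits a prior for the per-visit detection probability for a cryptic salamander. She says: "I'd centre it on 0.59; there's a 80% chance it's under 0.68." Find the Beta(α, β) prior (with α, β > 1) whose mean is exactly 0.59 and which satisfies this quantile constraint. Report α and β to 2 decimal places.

With mean 0.59 fixed, write α = 0.59s, β = 0.41s where s = α+β.
Need P(θ < 0.68) = 0.8 under Beta(0.59s, 0.41s). Normal approximation: (q−m)/√(m(1−m)/s) ≈ z_{0.8} = 0.842, so s ≈ 0.59·0.41·(0.842)²/(0.68−0.59)² = 21.2.
At s = 21.2: P(θ<0.68) ≈ 0.797. Adjusting to match 0.8 gives s ≈ 21.60.
So α = 0.59·21.60 ≈ 12.75, β = 0.41·21.60 ≈ 8.86.

α ≈ 12.75, β ≈ 8.86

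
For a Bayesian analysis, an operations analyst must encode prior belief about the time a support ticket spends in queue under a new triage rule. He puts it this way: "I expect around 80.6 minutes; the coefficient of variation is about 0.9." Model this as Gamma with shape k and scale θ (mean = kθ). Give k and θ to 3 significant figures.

For Gamma(k, scale θ): mean = kθ, variance = kθ², so CV = 1/√k.
CV = 0.9, hence k = 1/CV² = 1.23.
Then θ = mean/k = 80.6/1.23 = 65.3.

k ≈ 1.23, θ ≈ 65.3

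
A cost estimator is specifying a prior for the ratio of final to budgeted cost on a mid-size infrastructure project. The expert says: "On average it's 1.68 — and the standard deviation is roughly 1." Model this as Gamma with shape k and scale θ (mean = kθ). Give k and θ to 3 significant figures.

k ≈ 2.82, θ ≈ 0.595

For Gamma(k, scale θ): mean = kθ, variance = kθ², so CV = 1/√k.
CV = SD/mean = 1/1.68 = 0.5952, hence k = 1/CV² = 2.82.
Then θ = mean/k = 1.68/2.82 = 0.595.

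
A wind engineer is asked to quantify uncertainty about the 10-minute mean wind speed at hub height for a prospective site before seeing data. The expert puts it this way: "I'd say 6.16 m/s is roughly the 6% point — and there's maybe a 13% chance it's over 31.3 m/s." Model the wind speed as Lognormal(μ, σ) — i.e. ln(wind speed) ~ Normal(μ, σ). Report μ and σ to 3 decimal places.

If T ~ Lognormal(μ,σ) then ln T ~ Normal(μ,σ), so the p-quantile of ln T is μ + z_p·σ.
ln(6.16) = 1.818 and ln(31.3) = 3.444; z_{0.06} = -1.555, z_{0.87} = 1.126.
σ = (3.444 − 1.818)/(1.126 − (-1.555)) = 0.606.
μ = 1.818 − (-1.555)·0.606 = 2.761.

μ ≈ 2.761, σ ≈ 0.606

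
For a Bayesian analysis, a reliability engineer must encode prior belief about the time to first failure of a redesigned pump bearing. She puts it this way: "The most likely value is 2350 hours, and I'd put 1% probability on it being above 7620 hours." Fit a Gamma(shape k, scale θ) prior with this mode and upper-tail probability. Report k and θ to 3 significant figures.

Gamma(k,θ) with k>1 has mode (k−1)θ, so θ = 2350/(k−1).
Need P(X < 7620) = 0.99 with θ tied to k this way. Start at k = 2, θ = 2350: P(X<7620) ≈ 0.834.
Too low — raise k to concentrate. Iterating converges to k ≈ 4.19.
Then θ = 2350/(4.19−1) ≈ 736.

k ≈ 4.19, θ ≈ 736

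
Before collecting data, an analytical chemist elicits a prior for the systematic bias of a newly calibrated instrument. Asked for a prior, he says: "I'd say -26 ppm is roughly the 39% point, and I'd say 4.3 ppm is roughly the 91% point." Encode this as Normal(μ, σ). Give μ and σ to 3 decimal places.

μ = -20.776, σ = 18.703

For Normal(μ,σ), the p-quantile is μ + z_p·σ. Here z_{0.39} = -0.2793, z_{0.91} = 1.341.
So -26 = μ − 0.2793σ and 4.3 = μ + 1.341σ.
Subtracting: σ = (4.3 − -26)/(1.341 − (-0.2793)) = 18.703.
Then μ = -26 − (-0.2793)·18.703 = -20.776.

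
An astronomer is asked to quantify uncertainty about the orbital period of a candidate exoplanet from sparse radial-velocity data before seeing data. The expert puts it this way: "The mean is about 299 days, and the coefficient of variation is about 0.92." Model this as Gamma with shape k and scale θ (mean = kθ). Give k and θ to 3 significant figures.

For Gamma(k, scale θ): mean = kθ, variance = kθ², so CV = 1/√k.
CV = 0.92, hence k = 1/CV² = 1.18.
Then θ = mean/k = 299/1.18 = 253.

k ≈ 1.18, θ ≈ 253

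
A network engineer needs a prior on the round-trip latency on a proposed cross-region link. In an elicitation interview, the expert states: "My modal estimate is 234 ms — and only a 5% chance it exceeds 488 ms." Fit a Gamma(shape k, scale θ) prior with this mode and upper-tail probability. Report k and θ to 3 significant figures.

k ≈ 6.12, θ ≈ 45.7

Gamma(k,θ) with k>1 has mode (k−1)θ, so θ = 234/(k−1).
Need P(X < 488) = 0.95 with θ tied to k this way. Start at k = 2, θ = 234: P(X<488) ≈ 0.617.
Too low — raise k to concentrate. Iterating converges to k ≈ 6.12.
Then θ = 234/(6.12−1) ≈ 45.7.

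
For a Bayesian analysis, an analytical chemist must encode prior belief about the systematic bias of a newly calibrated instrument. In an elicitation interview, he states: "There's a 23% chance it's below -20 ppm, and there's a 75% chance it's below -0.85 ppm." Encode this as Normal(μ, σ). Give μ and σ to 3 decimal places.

For Normal(μ,σ), the p-quantile is μ + z_p·σ. Here z_{0.23} = -0.7388, z_{0.75} = 0.6745.
So -20 = μ − 0.7388σ and -0.85 = μ + 0.6745σ.
Subtracting: σ = (-0.85 − -20)/(0.6745 − (-0.7388)) = 13.549.
Then μ = -20 − (-0.7388)·13.549 = -9.989.

μ = -9.989, σ = 13.549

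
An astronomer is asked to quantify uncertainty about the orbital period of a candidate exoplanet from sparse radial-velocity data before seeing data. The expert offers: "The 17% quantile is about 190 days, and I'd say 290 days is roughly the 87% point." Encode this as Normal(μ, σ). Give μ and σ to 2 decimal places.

μ = 235.86, σ = 48.06

For Normal(μ,σ), the p-quantile is μ + z_p·σ. Here z_{0.17} = -0.9542, z_{0.87} = 1.126.
So 190 = μ − 0.9542σ and 290 = μ + 1.126σ.
Subtracting: σ = (290 − 190)/(1.126 − (-0.9542)) = 48.06.
Then μ = 190 − (-0.9542)·48.06 = 235.86.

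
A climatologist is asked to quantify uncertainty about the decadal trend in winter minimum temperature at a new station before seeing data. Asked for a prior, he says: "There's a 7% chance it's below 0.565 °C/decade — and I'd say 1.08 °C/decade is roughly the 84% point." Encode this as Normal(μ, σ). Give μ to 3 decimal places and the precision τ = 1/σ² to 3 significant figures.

For Normal(μ,σ), the p-quantile is μ + z_p·σ. Here z_{0.07} = -1.476, z_{0.84} = 0.9945.
So 0.565 = μ − 1.476σ and 1.08 = μ + 0.9945σ.
Subtracting: σ = (1.08 − 0.565)/(0.9945 − (-1.476)) = 0.208.
Then μ = 0.565 − (-1.476)·0.208 = 0.873.
Precision τ = 1/σ² = 1/0.2085² = 23.

μ = 0.873, τ = 23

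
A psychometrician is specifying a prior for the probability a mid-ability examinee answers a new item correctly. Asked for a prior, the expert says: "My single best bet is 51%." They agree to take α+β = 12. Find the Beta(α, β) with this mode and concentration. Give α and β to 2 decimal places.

α = 6.10, β = 5.90

For α,β > 1 the Beta mode is (α−1)/(α+β−2). With α+β = 12, the mode is (α−1)/10.
Set (α−1)/10 = 0.51 → α = 1 + 0.51·10 = 6.10.
β = 12 − α = 5.90.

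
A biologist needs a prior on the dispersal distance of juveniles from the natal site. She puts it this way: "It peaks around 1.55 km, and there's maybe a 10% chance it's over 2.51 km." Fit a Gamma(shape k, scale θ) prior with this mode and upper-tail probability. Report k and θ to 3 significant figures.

k ≈ 9.1, θ ≈ 0.191

Gamma(k,θ) with k>1 has mode (k−1)θ, so θ = 1.55/(k−1).
Need P(X < 2.51) = 0.9 with θ tied to k this way. Start at k = 2, θ = 1.55: P(X<2.51) ≈ 0.481.
Too low — raise k to concentrate. Iterating converges to k ≈ 9.1.
Then θ = 1.55/(9.1−1) ≈ 0.191.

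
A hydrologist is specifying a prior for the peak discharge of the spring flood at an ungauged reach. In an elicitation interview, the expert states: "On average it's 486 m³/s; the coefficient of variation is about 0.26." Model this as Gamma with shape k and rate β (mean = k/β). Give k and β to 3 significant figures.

k ≈ 14.8, β ≈ 0.0304

For Gamma(k, rate β): mean = k/β, variance = k/β², so CV = 1/√k.
CV = 0.26, hence k = 1/CV² = 14.8.
Then β = k/mean = 14.8/486 = 0.0304.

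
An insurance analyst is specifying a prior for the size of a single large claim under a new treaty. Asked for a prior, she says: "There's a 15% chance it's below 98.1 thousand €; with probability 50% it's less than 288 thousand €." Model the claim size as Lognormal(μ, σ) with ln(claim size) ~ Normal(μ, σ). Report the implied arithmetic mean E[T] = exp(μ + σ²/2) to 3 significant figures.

If T ~ Lognormal(μ,σ) then ln T ~ Normal(μ,σ), so the p-quantile of ln T is μ + z_p·σ.
ln(98.1) = 4.586 and ln(288) = 5.663; z_{0.15} = -1.036, z_{0.5} = 0.
σ = (5.663 − 4.586)/(0 − (-1.036)) = 1.039.
μ = 4.586 − (-1.036)·1.039 = 5.663.
E[T] = exp(μ + σ²/2) = exp(5.663 + 0.5399) = 494 thousand €.

E[T] ≈ 494 thousand €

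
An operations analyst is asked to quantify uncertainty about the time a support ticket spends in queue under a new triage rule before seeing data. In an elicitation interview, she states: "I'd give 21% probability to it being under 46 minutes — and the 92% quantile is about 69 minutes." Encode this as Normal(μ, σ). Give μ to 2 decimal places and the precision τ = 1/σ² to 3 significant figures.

μ = 54.39, τ = 0.00925

The p-quantile of Normal(μ,σ) is μ + z_p·σ, with z_{0.21} = -0.8064 and z_{0.92} = 1.405.
Eliminate σ: μ = (z₂·x₁ − z₁·x₂)/(z₂ − z₁) = (1.405·46 − (-0.8064)·69)/2.211 = 54.39.
Then σ = (x₂ − x₁)/(z₂ − z₁) = (69 − 46)/2.211 = 10.40.
Precision τ = 1/σ² = 1/10.4² = 0.00925.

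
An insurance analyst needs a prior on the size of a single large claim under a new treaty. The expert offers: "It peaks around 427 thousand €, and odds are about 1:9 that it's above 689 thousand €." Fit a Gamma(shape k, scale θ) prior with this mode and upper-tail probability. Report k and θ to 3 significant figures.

Gamma(k,θ) with k>1 has mode (k−1)θ, so θ = 427/(k−1).
Need P(X < 689) = 0.9 with θ tied to k this way. Start at k = 2, θ = 427: P(X<689) ≈ 0.479.
Too low — raise k to concentrate. Iterating converges to k ≈ 9.22.
Then θ = 427/(9.22−1) ≈ 52.

k ≈ 9.22, θ ≈ 52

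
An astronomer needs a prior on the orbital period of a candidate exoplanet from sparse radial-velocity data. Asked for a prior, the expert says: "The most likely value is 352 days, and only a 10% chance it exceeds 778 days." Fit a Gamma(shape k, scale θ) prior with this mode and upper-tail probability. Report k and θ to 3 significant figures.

k ≈ 4.06, θ ≈ 115

Gamma(k,θ) with k>1 has mode (k−1)θ, so θ = 352/(k−1).
Need P(X < 778) = 0.9 with θ tied to k this way. Start at k = 2, θ = 352: P(X<778) ≈ 0.648.
Too low — raise k to concentrate. Iterating converges to k ≈ 4.06.
Then θ = 352/(4.06−1) ≈ 115.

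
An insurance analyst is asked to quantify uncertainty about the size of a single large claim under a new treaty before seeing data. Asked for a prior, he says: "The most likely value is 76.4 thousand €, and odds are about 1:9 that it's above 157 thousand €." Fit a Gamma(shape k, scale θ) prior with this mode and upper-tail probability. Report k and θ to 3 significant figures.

Gamma(k,θ) with k>1 has mode (k−1)θ, so θ = 76.4/(k−1).
Need P(X < 157) = 0.9 with θ tied to k this way. Start at k = 2, θ = 76.4: P(X<157) ≈ 0.609.
Too low — raise k to concentrate. Iterating converges to k ≈ 4.7.
Then θ = 76.4/(4.7−1) ≈ 20.6.

k ≈ 4.7, θ ≈ 20.6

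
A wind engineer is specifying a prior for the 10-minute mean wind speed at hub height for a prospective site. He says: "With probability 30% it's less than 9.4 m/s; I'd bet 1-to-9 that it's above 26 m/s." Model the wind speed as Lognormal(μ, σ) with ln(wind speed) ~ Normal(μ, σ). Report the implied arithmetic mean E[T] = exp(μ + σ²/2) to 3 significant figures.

If T ~ Lognormal(μ,σ) then ln T ~ Normal(μ,σ), so the p-quantile of ln T is μ + z_p·σ.
ln(9.4) = 2.241 and ln(26) = 3.258; z_{0.3} = -0.5244, z_{0.9} = 1.282.
σ = (3.258 − 2.241)/(1.282 − (-0.5244)) = 0.563.
μ = 2.241 − (-0.5244)·0.563 = 2.536.
E[T] = exp(μ + σ²/2) = exp(2.536 + 0.1587) = 14.8 m/s.

E[T] ≈ 14.8 m/s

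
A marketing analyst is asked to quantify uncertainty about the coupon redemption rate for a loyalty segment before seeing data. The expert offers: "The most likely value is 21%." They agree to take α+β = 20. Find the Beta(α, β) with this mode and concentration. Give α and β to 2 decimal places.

For α,β > 1 the Beta mode is (α−1)/(α+β−2). With α+β = 20, the mode is (α−1)/18.
Set (α−1)/18 = 0.21 → α = 1 + 0.21·18 = 4.78.
β = 20 − α = 15.22.

α = 4.78, β = 15.22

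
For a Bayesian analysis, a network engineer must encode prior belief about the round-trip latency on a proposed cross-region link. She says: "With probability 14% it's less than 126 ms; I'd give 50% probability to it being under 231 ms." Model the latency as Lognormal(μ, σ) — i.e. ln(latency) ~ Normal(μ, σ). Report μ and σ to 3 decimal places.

If T ~ Lognormal(μ,σ) then ln T ~ Normal(μ,σ), so the p-quantile of ln T is μ + z_p·σ.
ln(126) = 4.836 and ln(231) = 5.442; z_{0.14} = -1.08, z_{0.5} = 0.
σ = (5.442 − 4.836)/(0 − (-1.08)) = 0.561.
μ = 4.836 − (-1.08)·0.561 = 5.442.

μ ≈ 5.442, σ ≈ 0.561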